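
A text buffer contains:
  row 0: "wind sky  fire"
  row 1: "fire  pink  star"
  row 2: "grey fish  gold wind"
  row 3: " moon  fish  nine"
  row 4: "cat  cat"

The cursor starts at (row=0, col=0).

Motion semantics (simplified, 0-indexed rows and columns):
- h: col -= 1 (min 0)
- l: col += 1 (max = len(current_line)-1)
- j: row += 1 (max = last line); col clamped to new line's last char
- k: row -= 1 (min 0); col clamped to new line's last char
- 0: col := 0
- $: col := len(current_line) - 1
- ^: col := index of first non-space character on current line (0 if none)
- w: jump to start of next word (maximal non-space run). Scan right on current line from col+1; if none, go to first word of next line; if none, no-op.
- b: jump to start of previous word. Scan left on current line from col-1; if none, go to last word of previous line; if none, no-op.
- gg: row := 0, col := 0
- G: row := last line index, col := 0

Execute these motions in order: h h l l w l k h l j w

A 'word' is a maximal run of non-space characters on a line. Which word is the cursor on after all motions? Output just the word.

After 1 (h): row=0 col=0 char='w'
After 2 (h): row=0 col=0 char='w'
After 3 (l): row=0 col=1 char='i'
After 4 (l): row=0 col=2 char='n'
After 5 (w): row=0 col=5 char='s'
After 6 (l): row=0 col=6 char='k'
After 7 (k): row=0 col=6 char='k'
After 8 (h): row=0 col=5 char='s'
After 9 (l): row=0 col=6 char='k'
After 10 (j): row=1 col=6 char='p'
After 11 (w): row=1 col=12 char='s'

Answer: star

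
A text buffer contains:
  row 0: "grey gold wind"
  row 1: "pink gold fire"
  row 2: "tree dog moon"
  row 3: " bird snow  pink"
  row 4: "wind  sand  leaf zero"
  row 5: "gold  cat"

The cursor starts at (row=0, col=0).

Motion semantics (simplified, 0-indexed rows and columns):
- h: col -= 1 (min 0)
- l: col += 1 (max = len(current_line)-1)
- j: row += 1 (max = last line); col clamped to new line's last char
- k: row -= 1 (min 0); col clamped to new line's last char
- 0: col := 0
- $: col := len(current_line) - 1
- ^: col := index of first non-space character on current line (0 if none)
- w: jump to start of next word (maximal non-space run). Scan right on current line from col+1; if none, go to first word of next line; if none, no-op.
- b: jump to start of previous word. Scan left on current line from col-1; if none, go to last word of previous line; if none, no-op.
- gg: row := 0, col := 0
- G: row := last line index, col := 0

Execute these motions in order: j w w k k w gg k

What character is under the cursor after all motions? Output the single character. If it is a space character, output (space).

After 1 (j): row=1 col=0 char='p'
After 2 (w): row=1 col=5 char='g'
After 3 (w): row=1 col=10 char='f'
After 4 (k): row=0 col=10 char='w'
After 5 (k): row=0 col=10 char='w'
After 6 (w): row=1 col=0 char='p'
After 7 (gg): row=0 col=0 char='g'
After 8 (k): row=0 col=0 char='g'

Answer: g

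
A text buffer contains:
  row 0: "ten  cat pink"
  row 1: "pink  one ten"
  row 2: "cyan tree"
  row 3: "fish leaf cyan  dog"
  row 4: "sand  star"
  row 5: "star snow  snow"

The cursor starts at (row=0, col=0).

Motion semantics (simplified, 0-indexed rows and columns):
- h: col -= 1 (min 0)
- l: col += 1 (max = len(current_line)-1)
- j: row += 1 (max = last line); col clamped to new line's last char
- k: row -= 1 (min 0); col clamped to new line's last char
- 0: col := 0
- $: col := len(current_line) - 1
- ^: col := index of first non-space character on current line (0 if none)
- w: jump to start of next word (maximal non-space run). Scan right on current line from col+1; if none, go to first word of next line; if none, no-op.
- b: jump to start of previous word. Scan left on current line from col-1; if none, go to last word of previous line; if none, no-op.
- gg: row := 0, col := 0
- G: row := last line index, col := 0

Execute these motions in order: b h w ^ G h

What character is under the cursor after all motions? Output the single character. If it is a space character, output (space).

After 1 (b): row=0 col=0 char='t'
After 2 (h): row=0 col=0 char='t'
After 3 (w): row=0 col=5 char='c'
After 4 (^): row=0 col=0 char='t'
After 5 (G): row=5 col=0 char='s'
After 6 (h): row=5 col=0 char='s'

Answer: s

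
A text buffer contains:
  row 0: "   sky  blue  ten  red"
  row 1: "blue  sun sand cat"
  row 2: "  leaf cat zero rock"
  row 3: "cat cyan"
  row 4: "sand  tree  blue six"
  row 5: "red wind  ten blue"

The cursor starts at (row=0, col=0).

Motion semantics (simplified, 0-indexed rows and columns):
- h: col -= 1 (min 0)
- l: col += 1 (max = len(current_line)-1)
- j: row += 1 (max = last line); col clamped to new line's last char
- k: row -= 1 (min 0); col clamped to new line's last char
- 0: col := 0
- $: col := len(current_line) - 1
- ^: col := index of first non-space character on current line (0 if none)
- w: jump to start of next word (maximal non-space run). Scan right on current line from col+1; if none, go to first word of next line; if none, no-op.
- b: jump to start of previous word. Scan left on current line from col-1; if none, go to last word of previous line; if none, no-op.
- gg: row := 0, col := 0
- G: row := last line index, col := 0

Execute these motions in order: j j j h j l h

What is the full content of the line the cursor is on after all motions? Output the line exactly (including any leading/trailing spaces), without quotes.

Answer: sand  tree  blue six

Derivation:
After 1 (j): row=1 col=0 char='b'
After 2 (j): row=2 col=0 char='_'
After 3 (j): row=3 col=0 char='c'
After 4 (h): row=3 col=0 char='c'
After 5 (j): row=4 col=0 char='s'
After 6 (l): row=4 col=1 char='a'
After 7 (h): row=4 col=0 char='s'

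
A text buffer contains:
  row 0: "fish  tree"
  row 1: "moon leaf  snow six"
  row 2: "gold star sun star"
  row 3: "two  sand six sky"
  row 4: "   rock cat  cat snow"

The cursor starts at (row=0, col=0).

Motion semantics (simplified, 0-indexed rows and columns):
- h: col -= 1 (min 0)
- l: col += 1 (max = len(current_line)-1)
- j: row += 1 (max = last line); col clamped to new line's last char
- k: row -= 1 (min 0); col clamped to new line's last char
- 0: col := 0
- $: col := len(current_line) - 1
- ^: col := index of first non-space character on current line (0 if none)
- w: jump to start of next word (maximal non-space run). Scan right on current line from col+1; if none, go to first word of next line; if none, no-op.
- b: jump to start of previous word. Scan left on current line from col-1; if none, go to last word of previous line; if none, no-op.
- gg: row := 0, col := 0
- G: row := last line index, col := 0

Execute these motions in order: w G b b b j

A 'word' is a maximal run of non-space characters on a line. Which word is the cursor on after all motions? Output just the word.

After 1 (w): row=0 col=6 char='t'
After 2 (G): row=4 col=0 char='_'
After 3 (b): row=3 col=14 char='s'
After 4 (b): row=3 col=10 char='s'
After 5 (b): row=3 col=5 char='s'
After 6 (j): row=4 col=5 char='c'

Answer: rock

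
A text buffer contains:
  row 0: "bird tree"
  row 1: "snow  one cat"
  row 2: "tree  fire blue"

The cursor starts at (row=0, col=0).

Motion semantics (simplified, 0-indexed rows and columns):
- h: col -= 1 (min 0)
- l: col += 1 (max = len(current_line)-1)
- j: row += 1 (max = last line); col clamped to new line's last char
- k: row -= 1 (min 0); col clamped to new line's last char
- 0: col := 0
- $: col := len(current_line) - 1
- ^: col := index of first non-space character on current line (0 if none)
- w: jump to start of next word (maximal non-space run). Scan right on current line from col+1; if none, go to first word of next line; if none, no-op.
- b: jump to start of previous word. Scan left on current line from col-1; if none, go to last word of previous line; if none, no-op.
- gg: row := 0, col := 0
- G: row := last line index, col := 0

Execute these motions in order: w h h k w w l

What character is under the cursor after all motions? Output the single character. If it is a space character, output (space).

Answer: n

Derivation:
After 1 (w): row=0 col=5 char='t'
After 2 (h): row=0 col=4 char='_'
After 3 (h): row=0 col=3 char='d'
After 4 (k): row=0 col=3 char='d'
After 5 (w): row=0 col=5 char='t'
After 6 (w): row=1 col=0 char='s'
After 7 (l): row=1 col=1 char='n'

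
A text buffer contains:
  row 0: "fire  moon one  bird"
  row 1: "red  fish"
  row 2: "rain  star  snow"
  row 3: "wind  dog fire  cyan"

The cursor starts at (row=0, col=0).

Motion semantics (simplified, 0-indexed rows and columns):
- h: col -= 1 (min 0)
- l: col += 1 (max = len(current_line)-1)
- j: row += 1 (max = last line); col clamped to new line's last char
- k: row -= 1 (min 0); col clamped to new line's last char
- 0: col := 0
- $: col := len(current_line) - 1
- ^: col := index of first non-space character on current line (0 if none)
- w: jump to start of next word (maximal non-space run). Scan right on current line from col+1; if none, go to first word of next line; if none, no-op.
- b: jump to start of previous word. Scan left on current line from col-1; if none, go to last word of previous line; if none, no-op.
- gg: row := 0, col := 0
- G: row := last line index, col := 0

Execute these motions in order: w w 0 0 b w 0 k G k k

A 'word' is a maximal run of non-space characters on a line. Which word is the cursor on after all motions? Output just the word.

After 1 (w): row=0 col=6 char='m'
After 2 (w): row=0 col=11 char='o'
After 3 (0): row=0 col=0 char='f'
After 4 (0): row=0 col=0 char='f'
After 5 (b): row=0 col=0 char='f'
After 6 (w): row=0 col=6 char='m'
After 7 (0): row=0 col=0 char='f'
After 8 (k): row=0 col=0 char='f'
After 9 (G): row=3 col=0 char='w'
After 10 (k): row=2 col=0 char='r'
After 11 (k): row=1 col=0 char='r'

Answer: red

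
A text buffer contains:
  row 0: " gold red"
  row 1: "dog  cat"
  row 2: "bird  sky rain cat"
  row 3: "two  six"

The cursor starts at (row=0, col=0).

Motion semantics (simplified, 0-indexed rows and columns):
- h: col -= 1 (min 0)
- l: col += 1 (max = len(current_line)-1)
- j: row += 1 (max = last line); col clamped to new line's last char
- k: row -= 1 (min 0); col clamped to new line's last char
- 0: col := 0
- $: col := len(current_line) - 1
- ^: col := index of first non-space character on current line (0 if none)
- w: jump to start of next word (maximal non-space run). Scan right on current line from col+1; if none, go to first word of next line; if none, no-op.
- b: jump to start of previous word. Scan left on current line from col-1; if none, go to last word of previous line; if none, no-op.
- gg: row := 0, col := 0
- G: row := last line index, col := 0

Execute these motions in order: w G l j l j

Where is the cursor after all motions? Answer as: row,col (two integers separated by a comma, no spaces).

After 1 (w): row=0 col=1 char='g'
After 2 (G): row=3 col=0 char='t'
After 3 (l): row=3 col=1 char='w'
After 4 (j): row=3 col=1 char='w'
After 5 (l): row=3 col=2 char='o'
After 6 (j): row=3 col=2 char='o'

Answer: 3,2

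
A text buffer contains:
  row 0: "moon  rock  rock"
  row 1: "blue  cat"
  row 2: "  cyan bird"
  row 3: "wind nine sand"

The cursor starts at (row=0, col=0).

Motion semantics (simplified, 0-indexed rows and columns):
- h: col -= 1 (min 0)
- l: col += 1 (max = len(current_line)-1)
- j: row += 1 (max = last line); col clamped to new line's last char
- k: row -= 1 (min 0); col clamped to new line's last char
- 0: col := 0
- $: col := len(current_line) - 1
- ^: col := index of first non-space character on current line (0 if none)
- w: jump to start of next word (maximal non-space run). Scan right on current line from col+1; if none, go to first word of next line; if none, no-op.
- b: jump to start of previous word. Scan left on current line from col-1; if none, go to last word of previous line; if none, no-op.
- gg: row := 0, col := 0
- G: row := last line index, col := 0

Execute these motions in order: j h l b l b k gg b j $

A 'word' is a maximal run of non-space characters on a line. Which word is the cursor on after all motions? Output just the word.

After 1 (j): row=1 col=0 char='b'
After 2 (h): row=1 col=0 char='b'
After 3 (l): row=1 col=1 char='l'
After 4 (b): row=1 col=0 char='b'
After 5 (l): row=1 col=1 char='l'
After 6 (b): row=1 col=0 char='b'
After 7 (k): row=0 col=0 char='m'
After 8 (gg): row=0 col=0 char='m'
After 9 (b): row=0 col=0 char='m'
After 10 (j): row=1 col=0 char='b'
After 11 ($): row=1 col=8 char='t'

Answer: cat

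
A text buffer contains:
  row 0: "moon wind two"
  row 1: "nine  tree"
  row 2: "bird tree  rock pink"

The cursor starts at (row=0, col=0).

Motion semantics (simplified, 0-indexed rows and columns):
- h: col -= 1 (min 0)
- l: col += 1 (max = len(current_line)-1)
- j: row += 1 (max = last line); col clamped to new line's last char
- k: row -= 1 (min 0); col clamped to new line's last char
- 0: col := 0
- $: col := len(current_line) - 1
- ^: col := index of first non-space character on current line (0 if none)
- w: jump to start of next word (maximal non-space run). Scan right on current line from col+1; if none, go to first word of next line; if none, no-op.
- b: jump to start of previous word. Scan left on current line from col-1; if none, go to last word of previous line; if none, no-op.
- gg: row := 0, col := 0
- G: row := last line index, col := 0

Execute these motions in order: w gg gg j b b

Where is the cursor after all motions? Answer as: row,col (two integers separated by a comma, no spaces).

After 1 (w): row=0 col=5 char='w'
After 2 (gg): row=0 col=0 char='m'
After 3 (gg): row=0 col=0 char='m'
After 4 (j): row=1 col=0 char='n'
After 5 (b): row=0 col=10 char='t'
After 6 (b): row=0 col=5 char='w'

Answer: 0,5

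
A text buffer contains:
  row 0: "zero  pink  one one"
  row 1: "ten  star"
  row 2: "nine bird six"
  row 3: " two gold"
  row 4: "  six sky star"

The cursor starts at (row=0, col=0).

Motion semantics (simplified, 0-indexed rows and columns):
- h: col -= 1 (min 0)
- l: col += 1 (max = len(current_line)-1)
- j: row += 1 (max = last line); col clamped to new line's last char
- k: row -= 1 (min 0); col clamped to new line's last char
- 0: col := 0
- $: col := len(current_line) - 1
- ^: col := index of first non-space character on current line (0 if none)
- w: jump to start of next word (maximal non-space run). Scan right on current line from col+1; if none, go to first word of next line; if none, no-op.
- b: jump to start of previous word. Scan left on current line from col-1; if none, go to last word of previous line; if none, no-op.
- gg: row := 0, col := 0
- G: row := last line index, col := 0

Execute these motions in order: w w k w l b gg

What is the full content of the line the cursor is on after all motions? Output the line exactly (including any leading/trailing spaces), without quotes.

After 1 (w): row=0 col=6 char='p'
After 2 (w): row=0 col=12 char='o'
After 3 (k): row=0 col=12 char='o'
After 4 (w): row=0 col=16 char='o'
After 5 (l): row=0 col=17 char='n'
After 6 (b): row=0 col=16 char='o'
After 7 (gg): row=0 col=0 char='z'

Answer: zero  pink  one one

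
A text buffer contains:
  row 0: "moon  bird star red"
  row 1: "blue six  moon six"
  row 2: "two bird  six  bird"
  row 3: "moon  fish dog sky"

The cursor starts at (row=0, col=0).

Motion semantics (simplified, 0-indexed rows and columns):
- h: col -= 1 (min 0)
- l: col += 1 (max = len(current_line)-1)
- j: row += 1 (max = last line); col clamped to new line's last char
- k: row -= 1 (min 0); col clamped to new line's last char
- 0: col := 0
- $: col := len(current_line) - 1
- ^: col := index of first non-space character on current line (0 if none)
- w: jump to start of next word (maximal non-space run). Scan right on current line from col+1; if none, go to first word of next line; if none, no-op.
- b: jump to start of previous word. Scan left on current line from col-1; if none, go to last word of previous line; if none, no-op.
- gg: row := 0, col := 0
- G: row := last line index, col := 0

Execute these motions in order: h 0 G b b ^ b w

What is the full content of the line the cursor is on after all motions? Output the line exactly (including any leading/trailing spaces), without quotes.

After 1 (h): row=0 col=0 char='m'
After 2 (0): row=0 col=0 char='m'
After 3 (G): row=3 col=0 char='m'
After 4 (b): row=2 col=15 char='b'
After 5 (b): row=2 col=10 char='s'
After 6 (^): row=2 col=0 char='t'
After 7 (b): row=1 col=15 char='s'
After 8 (w): row=2 col=0 char='t'

Answer: two bird  six  bird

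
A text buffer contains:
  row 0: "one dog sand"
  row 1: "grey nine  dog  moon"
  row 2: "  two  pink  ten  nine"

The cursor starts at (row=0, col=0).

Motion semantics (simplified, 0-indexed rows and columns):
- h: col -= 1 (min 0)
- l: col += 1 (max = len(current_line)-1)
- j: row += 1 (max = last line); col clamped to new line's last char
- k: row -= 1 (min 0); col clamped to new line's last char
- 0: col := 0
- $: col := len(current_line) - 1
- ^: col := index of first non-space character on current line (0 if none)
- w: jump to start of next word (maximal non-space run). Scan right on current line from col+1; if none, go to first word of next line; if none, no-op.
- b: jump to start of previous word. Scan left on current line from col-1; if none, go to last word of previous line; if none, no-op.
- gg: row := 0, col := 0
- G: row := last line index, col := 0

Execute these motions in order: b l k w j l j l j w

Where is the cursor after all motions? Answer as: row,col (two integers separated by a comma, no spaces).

Answer: 2,7

Derivation:
After 1 (b): row=0 col=0 char='o'
After 2 (l): row=0 col=1 char='n'
After 3 (k): row=0 col=1 char='n'
After 4 (w): row=0 col=4 char='d'
After 5 (j): row=1 col=4 char='_'
After 6 (l): row=1 col=5 char='n'
After 7 (j): row=2 col=5 char='_'
After 8 (l): row=2 col=6 char='_'
After 9 (j): row=2 col=6 char='_'
After 10 (w): row=2 col=7 char='p'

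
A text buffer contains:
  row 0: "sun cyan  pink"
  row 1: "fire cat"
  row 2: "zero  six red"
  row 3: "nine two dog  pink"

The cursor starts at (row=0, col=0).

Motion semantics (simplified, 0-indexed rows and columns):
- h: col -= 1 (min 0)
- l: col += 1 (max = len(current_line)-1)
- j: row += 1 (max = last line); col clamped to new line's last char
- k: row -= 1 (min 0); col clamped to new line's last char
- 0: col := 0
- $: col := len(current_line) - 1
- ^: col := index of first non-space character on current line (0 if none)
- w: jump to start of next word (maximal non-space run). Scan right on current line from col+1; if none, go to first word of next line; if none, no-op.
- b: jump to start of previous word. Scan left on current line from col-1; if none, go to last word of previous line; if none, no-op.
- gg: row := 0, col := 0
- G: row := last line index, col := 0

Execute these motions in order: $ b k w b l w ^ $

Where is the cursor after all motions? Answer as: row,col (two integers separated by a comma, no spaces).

Answer: 1,7

Derivation:
After 1 ($): row=0 col=13 char='k'
After 2 (b): row=0 col=10 char='p'
After 3 (k): row=0 col=10 char='p'
After 4 (w): row=1 col=0 char='f'
After 5 (b): row=0 col=10 char='p'
After 6 (l): row=0 col=11 char='i'
After 7 (w): row=1 col=0 char='f'
After 8 (^): row=1 col=0 char='f'
After 9 ($): row=1 col=7 char='t'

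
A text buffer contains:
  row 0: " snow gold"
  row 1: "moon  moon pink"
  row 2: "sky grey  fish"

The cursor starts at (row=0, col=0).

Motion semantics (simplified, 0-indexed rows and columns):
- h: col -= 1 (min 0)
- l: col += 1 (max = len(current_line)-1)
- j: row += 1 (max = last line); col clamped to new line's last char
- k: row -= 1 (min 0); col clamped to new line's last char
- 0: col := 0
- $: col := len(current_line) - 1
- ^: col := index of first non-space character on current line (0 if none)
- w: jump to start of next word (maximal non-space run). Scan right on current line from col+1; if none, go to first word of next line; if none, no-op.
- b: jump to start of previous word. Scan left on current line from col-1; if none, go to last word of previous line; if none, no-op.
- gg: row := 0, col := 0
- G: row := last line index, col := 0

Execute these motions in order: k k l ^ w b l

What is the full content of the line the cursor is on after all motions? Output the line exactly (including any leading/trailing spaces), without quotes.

After 1 (k): row=0 col=0 char='_'
After 2 (k): row=0 col=0 char='_'
After 3 (l): row=0 col=1 char='s'
After 4 (^): row=0 col=1 char='s'
After 5 (w): row=0 col=6 char='g'
After 6 (b): row=0 col=1 char='s'
After 7 (l): row=0 col=2 char='n'

Answer:  snow gold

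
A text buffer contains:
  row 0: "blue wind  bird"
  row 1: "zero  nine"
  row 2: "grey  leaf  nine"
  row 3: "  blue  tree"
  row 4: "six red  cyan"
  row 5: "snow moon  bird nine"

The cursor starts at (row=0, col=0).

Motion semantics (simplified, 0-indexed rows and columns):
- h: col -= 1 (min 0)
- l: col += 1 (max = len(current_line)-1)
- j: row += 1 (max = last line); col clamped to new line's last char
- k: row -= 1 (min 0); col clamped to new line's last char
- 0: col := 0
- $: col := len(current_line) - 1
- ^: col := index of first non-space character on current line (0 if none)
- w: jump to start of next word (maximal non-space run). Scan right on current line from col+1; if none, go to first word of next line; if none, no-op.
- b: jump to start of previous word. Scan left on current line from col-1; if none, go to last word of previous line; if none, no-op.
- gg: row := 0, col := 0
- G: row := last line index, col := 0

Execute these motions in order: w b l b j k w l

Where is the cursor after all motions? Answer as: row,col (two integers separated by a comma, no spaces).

After 1 (w): row=0 col=5 char='w'
After 2 (b): row=0 col=0 char='b'
After 3 (l): row=0 col=1 char='l'
After 4 (b): row=0 col=0 char='b'
After 5 (j): row=1 col=0 char='z'
After 6 (k): row=0 col=0 char='b'
After 7 (w): row=0 col=5 char='w'
After 8 (l): row=0 col=6 char='i'

Answer: 0,6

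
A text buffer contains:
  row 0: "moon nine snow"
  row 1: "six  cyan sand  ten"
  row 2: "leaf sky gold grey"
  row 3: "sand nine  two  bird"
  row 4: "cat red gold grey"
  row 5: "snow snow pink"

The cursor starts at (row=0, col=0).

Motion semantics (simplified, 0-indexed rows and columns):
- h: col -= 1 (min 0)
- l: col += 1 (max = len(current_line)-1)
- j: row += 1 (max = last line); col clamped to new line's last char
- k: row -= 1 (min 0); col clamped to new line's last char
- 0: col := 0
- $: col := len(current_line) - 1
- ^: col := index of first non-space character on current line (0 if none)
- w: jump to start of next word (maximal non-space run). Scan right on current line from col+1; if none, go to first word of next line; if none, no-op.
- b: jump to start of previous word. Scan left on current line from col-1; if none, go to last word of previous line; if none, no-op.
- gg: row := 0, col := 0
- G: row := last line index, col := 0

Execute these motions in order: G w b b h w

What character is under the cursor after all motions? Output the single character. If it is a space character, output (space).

Answer: g

Derivation:
After 1 (G): row=5 col=0 char='s'
After 2 (w): row=5 col=5 char='s'
After 3 (b): row=5 col=0 char='s'
After 4 (b): row=4 col=13 char='g'
After 5 (h): row=4 col=12 char='_'
After 6 (w): row=4 col=13 char='g'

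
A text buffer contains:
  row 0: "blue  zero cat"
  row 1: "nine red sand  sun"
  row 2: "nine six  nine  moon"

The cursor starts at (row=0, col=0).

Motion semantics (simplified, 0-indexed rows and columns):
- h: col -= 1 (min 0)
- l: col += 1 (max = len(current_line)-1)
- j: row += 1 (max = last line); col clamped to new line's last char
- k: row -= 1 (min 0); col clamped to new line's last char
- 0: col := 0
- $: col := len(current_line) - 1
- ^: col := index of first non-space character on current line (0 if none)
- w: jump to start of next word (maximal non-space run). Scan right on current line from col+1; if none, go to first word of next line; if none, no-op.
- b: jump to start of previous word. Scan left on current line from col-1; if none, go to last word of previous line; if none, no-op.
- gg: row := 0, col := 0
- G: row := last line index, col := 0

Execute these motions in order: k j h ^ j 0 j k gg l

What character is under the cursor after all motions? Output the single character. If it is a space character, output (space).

Answer: l

Derivation:
After 1 (k): row=0 col=0 char='b'
After 2 (j): row=1 col=0 char='n'
After 3 (h): row=1 col=0 char='n'
After 4 (^): row=1 col=0 char='n'
After 5 (j): row=2 col=0 char='n'
After 6 (0): row=2 col=0 char='n'
After 7 (j): row=2 col=0 char='n'
After 8 (k): row=1 col=0 char='n'
After 9 (gg): row=0 col=0 char='b'
After 10 (l): row=0 col=1 char='l'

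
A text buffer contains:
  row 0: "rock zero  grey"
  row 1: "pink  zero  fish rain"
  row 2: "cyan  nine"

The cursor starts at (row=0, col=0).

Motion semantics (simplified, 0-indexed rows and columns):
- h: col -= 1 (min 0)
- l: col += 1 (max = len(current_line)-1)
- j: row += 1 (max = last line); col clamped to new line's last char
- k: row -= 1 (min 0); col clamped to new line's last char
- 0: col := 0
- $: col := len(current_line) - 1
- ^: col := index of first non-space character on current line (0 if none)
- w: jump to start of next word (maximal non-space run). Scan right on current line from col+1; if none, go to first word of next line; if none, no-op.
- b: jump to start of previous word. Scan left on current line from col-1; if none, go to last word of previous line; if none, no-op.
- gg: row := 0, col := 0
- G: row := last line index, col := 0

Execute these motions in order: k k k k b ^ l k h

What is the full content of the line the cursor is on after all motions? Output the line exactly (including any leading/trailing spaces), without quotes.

After 1 (k): row=0 col=0 char='r'
After 2 (k): row=0 col=0 char='r'
After 3 (k): row=0 col=0 char='r'
After 4 (k): row=0 col=0 char='r'
After 5 (b): row=0 col=0 char='r'
After 6 (^): row=0 col=0 char='r'
After 7 (l): row=0 col=1 char='o'
After 8 (k): row=0 col=1 char='o'
After 9 (h): row=0 col=0 char='r'

Answer: rock zero  grey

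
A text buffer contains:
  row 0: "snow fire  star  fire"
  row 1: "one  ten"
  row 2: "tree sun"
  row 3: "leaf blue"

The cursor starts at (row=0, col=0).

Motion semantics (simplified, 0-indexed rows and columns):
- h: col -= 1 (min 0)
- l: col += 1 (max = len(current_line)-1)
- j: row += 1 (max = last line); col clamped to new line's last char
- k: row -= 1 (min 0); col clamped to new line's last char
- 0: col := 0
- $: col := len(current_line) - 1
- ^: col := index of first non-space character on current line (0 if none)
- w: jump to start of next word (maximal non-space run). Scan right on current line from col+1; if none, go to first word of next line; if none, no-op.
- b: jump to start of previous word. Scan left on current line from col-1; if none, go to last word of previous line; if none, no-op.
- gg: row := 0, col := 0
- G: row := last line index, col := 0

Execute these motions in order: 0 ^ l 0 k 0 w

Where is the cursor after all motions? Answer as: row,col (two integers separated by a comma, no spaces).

Answer: 0,5

Derivation:
After 1 (0): row=0 col=0 char='s'
After 2 (^): row=0 col=0 char='s'
After 3 (l): row=0 col=1 char='n'
After 4 (0): row=0 col=0 char='s'
After 5 (k): row=0 col=0 char='s'
After 6 (0): row=0 col=0 char='s'
After 7 (w): row=0 col=5 char='f'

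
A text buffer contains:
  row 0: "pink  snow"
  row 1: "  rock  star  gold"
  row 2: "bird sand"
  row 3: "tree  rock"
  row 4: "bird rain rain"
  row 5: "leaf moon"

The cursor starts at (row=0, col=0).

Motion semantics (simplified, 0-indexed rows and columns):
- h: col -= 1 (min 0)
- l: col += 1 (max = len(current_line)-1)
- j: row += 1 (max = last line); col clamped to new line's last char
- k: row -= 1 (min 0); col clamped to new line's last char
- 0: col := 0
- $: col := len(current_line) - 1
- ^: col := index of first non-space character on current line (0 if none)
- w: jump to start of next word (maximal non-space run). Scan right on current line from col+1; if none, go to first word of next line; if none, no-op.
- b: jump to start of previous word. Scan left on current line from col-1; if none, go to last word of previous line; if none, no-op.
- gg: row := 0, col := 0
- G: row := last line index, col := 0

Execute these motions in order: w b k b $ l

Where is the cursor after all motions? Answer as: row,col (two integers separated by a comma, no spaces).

After 1 (w): row=0 col=6 char='s'
After 2 (b): row=0 col=0 char='p'
After 3 (k): row=0 col=0 char='p'
After 4 (b): row=0 col=0 char='p'
After 5 ($): row=0 col=9 char='w'
After 6 (l): row=0 col=9 char='w'

Answer: 0,9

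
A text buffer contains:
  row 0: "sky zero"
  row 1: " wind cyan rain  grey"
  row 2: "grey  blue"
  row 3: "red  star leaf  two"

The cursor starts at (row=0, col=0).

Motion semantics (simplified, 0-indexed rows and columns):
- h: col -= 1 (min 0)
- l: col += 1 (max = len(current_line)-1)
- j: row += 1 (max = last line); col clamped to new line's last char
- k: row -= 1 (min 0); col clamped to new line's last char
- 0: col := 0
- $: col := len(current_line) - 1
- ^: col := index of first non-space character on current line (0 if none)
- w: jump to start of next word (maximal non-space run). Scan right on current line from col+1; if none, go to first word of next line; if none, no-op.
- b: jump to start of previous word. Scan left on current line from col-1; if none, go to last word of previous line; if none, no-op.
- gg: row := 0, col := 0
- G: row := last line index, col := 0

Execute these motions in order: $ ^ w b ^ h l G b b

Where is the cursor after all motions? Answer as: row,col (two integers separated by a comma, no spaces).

After 1 ($): row=0 col=7 char='o'
After 2 (^): row=0 col=0 char='s'
After 3 (w): row=0 col=4 char='z'
After 4 (b): row=0 col=0 char='s'
After 5 (^): row=0 col=0 char='s'
After 6 (h): row=0 col=0 char='s'
After 7 (l): row=0 col=1 char='k'
After 8 (G): row=3 col=0 char='r'
After 9 (b): row=2 col=6 char='b'
After 10 (b): row=2 col=0 char='g'

Answer: 2,0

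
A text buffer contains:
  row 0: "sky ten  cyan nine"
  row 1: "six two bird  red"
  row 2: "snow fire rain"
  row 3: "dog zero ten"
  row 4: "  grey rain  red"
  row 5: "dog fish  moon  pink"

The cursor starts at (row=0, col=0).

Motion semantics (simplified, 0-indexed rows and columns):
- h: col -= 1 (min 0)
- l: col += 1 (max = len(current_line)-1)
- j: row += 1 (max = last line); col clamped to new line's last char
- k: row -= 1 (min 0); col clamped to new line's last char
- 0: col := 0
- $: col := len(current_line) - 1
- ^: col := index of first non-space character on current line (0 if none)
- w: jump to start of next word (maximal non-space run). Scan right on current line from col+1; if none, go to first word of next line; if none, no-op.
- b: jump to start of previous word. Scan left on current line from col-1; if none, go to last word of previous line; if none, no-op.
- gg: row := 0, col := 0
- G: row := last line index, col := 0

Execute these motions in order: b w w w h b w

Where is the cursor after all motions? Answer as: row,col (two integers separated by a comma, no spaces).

After 1 (b): row=0 col=0 char='s'
After 2 (w): row=0 col=4 char='t'
After 3 (w): row=0 col=9 char='c'
After 4 (w): row=0 col=14 char='n'
After 5 (h): row=0 col=13 char='_'
After 6 (b): row=0 col=9 char='c'
After 7 (w): row=0 col=14 char='n'

Answer: 0,14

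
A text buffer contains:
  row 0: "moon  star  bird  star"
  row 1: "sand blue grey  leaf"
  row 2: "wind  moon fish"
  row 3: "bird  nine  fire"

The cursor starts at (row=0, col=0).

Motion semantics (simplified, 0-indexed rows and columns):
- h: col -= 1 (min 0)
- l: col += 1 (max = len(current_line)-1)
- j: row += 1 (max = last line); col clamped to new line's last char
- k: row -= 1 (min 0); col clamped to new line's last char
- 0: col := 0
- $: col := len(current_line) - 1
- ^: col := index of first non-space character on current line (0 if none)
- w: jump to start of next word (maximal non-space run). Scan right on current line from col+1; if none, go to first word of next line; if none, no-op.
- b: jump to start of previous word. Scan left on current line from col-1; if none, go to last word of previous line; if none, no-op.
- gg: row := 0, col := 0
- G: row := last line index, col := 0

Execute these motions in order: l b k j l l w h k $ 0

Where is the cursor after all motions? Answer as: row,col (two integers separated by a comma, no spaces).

Answer: 0,0

Derivation:
After 1 (l): row=0 col=1 char='o'
After 2 (b): row=0 col=0 char='m'
After 3 (k): row=0 col=0 char='m'
After 4 (j): row=1 col=0 char='s'
After 5 (l): row=1 col=1 char='a'
After 6 (l): row=1 col=2 char='n'
After 7 (w): row=1 col=5 char='b'
After 8 (h): row=1 col=4 char='_'
After 9 (k): row=0 col=4 char='_'
After 10 ($): row=0 col=21 char='r'
After 11 (0): row=0 col=0 char='m'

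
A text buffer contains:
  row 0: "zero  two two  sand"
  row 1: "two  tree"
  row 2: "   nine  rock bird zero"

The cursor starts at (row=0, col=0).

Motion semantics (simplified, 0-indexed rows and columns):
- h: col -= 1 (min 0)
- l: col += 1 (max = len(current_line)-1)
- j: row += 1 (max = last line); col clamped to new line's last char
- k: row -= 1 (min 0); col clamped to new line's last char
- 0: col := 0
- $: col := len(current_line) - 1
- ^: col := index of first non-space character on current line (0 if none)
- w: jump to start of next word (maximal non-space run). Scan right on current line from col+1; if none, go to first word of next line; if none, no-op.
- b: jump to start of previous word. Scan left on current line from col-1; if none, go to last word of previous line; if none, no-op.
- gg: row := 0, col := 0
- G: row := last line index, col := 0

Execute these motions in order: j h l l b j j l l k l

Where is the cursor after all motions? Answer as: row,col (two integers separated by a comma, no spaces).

Answer: 1,3

Derivation:
After 1 (j): row=1 col=0 char='t'
After 2 (h): row=1 col=0 char='t'
After 3 (l): row=1 col=1 char='w'
After 4 (l): row=1 col=2 char='o'
After 5 (b): row=1 col=0 char='t'
After 6 (j): row=2 col=0 char='_'
After 7 (j): row=2 col=0 char='_'
After 8 (l): row=2 col=1 char='_'
After 9 (l): row=2 col=2 char='_'
After 10 (k): row=1 col=2 char='o'
After 11 (l): row=1 col=3 char='_'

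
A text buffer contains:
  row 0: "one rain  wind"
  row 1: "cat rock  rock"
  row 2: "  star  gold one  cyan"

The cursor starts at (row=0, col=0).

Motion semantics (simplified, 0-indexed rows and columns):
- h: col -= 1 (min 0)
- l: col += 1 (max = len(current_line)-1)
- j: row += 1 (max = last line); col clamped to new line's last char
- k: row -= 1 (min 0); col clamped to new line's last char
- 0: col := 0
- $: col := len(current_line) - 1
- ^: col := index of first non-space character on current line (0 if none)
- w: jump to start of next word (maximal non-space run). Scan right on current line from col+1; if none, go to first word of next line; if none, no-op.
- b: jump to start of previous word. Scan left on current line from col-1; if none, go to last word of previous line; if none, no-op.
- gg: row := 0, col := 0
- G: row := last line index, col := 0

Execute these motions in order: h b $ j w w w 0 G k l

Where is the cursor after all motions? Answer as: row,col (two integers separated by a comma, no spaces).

Answer: 1,1

Derivation:
After 1 (h): row=0 col=0 char='o'
After 2 (b): row=0 col=0 char='o'
After 3 ($): row=0 col=13 char='d'
After 4 (j): row=1 col=13 char='k'
After 5 (w): row=2 col=2 char='s'
After 6 (w): row=2 col=8 char='g'
After 7 (w): row=2 col=13 char='o'
After 8 (0): row=2 col=0 char='_'
After 9 (G): row=2 col=0 char='_'
After 10 (k): row=1 col=0 char='c'
After 11 (l): row=1 col=1 char='a'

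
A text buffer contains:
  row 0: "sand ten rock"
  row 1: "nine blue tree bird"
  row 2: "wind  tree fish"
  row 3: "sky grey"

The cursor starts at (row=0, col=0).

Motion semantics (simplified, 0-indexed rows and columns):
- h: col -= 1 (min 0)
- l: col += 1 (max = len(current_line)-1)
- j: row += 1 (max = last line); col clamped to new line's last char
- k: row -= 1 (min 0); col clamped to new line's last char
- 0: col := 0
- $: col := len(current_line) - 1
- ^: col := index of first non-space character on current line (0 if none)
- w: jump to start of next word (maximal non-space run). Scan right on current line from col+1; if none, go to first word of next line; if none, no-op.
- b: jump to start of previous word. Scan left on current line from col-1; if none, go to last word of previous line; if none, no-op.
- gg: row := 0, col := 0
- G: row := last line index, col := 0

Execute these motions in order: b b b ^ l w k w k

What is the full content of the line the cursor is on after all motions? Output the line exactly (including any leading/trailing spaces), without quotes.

Answer: sand ten rock

Derivation:
After 1 (b): row=0 col=0 char='s'
After 2 (b): row=0 col=0 char='s'
After 3 (b): row=0 col=0 char='s'
After 4 (^): row=0 col=0 char='s'
After 5 (l): row=0 col=1 char='a'
After 6 (w): row=0 col=5 char='t'
After 7 (k): row=0 col=5 char='t'
After 8 (w): row=0 col=9 char='r'
After 9 (k): row=0 col=9 char='r'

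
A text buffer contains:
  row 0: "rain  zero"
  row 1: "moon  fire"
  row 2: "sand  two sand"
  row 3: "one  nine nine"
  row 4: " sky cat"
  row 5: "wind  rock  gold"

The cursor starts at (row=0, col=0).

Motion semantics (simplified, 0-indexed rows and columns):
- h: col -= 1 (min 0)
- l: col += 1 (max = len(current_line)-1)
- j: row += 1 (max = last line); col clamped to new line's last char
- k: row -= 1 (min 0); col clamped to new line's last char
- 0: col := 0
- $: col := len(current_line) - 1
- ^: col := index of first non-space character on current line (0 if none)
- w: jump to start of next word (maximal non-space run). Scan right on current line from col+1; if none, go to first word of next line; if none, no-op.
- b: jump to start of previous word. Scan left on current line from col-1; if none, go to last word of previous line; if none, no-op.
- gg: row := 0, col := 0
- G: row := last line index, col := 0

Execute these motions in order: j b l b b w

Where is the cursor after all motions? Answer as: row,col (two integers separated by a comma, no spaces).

Answer: 0,6

Derivation:
After 1 (j): row=1 col=0 char='m'
After 2 (b): row=0 col=6 char='z'
After 3 (l): row=0 col=7 char='e'
After 4 (b): row=0 col=6 char='z'
After 5 (b): row=0 col=0 char='r'
After 6 (w): row=0 col=6 char='z'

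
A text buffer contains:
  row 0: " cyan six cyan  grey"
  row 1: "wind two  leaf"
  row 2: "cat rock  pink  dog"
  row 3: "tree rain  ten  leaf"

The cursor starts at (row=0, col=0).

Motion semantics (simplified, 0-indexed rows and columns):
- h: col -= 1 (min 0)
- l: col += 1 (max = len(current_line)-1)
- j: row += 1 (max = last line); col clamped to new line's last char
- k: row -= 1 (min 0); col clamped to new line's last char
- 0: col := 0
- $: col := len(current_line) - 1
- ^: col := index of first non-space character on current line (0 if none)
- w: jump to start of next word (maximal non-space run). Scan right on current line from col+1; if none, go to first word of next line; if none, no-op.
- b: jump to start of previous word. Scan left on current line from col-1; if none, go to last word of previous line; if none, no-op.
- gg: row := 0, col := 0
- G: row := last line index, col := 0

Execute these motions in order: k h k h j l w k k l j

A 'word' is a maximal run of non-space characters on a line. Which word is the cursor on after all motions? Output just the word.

Answer: two

Derivation:
After 1 (k): row=0 col=0 char='_'
After 2 (h): row=0 col=0 char='_'
After 3 (k): row=0 col=0 char='_'
After 4 (h): row=0 col=0 char='_'
After 5 (j): row=1 col=0 char='w'
After 6 (l): row=1 col=1 char='i'
After 7 (w): row=1 col=5 char='t'
After 8 (k): row=0 col=5 char='_'
After 9 (k): row=0 col=5 char='_'
After 10 (l): row=0 col=6 char='s'
After 11 (j): row=1 col=6 char='w'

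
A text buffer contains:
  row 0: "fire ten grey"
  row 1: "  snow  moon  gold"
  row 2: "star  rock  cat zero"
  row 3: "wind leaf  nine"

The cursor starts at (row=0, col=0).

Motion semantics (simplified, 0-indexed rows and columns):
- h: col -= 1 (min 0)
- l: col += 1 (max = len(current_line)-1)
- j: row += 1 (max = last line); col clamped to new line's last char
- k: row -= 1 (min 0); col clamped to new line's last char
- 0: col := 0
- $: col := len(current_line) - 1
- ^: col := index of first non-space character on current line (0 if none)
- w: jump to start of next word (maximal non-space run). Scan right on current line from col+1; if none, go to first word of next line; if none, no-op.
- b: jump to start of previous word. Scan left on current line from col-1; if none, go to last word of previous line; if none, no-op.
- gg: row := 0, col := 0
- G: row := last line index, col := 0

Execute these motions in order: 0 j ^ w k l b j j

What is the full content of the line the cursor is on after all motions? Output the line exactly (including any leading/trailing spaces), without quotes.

After 1 (0): row=0 col=0 char='f'
After 2 (j): row=1 col=0 char='_'
After 3 (^): row=1 col=2 char='s'
After 4 (w): row=1 col=8 char='m'
After 5 (k): row=0 col=8 char='_'
After 6 (l): row=0 col=9 char='g'
After 7 (b): row=0 col=5 char='t'
After 8 (j): row=1 col=5 char='w'
After 9 (j): row=2 col=5 char='_'

Answer: star  rock  cat zero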